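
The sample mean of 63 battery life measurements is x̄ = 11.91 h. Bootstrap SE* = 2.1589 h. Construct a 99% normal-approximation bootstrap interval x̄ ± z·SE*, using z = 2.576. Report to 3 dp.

Margin = 2.576 × 2.1589 = 5.5613
Interval: 11.91 ± 5.5613

(6.349, 17.471)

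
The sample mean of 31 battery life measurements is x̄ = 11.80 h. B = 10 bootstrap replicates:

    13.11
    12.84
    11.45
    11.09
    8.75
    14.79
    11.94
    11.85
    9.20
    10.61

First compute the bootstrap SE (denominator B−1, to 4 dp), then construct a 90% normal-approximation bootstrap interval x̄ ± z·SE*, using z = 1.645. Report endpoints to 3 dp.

(8.832, 14.768)

Mean of replicates = 11.5630; sum of squared deviations = 29.3034; SE* = √(29.3034/9) = 1.8044
Margin = 1.645 × 1.8044 = 2.9682
Interval: 11.80 ± 2.9682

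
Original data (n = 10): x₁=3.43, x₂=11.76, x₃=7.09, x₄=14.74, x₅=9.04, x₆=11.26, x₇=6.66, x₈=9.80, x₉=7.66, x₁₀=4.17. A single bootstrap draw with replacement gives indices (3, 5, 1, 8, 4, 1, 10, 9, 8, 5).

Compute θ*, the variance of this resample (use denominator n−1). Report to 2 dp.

θ* = 12.35

Resample values: 7.09, 9.04, 3.43, 9.80, 14.74, 3.43, 4.17, 7.66, 9.80, 9.04.
Mean = 7.8200; sum of squared deviations = 111.1292
s² = 111.1292 / 9 = 12.3477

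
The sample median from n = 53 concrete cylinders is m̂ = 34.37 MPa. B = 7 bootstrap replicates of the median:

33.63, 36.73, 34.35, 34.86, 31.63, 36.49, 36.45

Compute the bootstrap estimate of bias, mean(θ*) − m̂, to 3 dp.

bias = +0.507

mean(θ*) = (33.63 + 36.73 + 34.35 + 34.86 + 31.63 + 36.49 + 36.45) / 7 = 34.8771
bias = 34.8771 − 34.37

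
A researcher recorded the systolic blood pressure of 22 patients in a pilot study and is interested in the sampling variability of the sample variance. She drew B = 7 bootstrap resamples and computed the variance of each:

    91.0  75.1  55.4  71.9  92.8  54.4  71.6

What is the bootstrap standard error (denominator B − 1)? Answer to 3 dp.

SE* = 15.161

Bootstrap SE is the standard deviation of the 7 replicate variances.
Mean of replicates: (91.0 + 75.1 + 55.4 + 71.9 + 92.8 + 54.4 + 71.6) / 7 = 512.2000 / 7 = 73.1714
Sum of squared deviations: (+17.8286)² + (+1.9286)² + (−17.7714)² + (−1.2714)² + (+19.6286)² + (−18.7714)² + (−1.5714)² = 1379.1343
Variance = 1379.1343 / 6 = 229.8557
SE* = √229.8557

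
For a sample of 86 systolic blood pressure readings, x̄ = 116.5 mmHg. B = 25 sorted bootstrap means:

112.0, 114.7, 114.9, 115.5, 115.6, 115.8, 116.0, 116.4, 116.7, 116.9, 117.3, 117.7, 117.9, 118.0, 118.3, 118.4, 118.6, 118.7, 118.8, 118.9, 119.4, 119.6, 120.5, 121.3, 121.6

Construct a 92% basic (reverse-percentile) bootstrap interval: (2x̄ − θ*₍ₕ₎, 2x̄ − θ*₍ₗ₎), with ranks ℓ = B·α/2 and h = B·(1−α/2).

(111.7, 121.0)

Percentile endpoints at ranks 1 and 24: θ*₍1₎ = 112.0, θ*₍24₎ = 121.3.
Basic interval reflects these around x̄:
  lower = 2 × 116.5 − 121.3 = 111.7
  upper = 2 × 116.5 − 112.0 = 121.0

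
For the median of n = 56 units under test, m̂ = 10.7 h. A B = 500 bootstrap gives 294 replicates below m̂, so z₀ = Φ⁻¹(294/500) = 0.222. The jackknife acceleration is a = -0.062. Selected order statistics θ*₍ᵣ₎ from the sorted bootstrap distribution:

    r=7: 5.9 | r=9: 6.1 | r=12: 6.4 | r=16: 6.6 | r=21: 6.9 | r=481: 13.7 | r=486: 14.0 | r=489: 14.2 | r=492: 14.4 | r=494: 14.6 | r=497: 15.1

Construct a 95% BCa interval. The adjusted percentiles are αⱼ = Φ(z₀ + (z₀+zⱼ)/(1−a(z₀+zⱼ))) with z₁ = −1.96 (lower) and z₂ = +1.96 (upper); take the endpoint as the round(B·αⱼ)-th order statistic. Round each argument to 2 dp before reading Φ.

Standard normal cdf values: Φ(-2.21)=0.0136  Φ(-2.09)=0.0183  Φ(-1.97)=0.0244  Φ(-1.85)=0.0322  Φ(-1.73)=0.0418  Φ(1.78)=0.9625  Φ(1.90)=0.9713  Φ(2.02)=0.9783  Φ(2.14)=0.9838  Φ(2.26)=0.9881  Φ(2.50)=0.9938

Lower: z₀ + z₁ = 0.222 + (-1.960) = -1.738; 1 − a(z₀+z₁) = 1 − (-0.062)(-1.738) = 0.8922; argument = 0.222 + (-1.738)/0.8922 = -1.7259 → -1.73.
α₁ = Φ(-1.73) = 0.0418; rank = round(500 × 0.0418) = 21; θ*₍21₎ = 6.9.
Upper: z₀ + z₂ = 2.182; 1 − a(z₀+z₂) = 1.1353; argument = 2.1440 → 2.14; α₂ = 0.9838; rank = 492; θ*₍492₎ = 14.4.

(6.9, 14.4)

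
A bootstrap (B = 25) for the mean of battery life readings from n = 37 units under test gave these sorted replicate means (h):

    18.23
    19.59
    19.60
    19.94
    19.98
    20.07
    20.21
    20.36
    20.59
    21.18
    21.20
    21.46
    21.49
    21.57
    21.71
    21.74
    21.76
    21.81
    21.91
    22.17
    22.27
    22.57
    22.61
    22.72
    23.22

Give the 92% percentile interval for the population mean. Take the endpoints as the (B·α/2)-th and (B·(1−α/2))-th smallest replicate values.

(18.23, 22.72)

α = 0.08; lower rank = 25 × 0.040 = 1; upper rank = 25 × 0.960 = 24.
The 1st smallest replicate is 18.23; the 24th is 22.72.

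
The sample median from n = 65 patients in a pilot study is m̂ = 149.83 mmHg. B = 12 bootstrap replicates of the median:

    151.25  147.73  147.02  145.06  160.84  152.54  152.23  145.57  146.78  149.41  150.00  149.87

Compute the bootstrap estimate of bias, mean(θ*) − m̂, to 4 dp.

bias = +0.0283

mean(θ*) = (151.25 + 147.73 + 147.02 + 145.06 + 160.84 + 152.54 + 152.23 + 145.57 + 146.78 + 149.41 + 150.00 + 149.87) / 12 = 149.85833
bias = 149.85833 − 149.83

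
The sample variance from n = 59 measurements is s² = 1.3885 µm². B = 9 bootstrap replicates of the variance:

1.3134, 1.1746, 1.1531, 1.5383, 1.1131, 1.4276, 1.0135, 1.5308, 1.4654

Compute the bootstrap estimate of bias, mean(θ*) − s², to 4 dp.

mean(θ*) = (1.3134 + 1.1746 + 1.1531 + 1.5383 + 1.1131 + 1.4276 + 1.0135 + 1.5308 + 1.4654) / 9 = 1.30331
bias = 1.30331 − 1.3885

bias = −0.0852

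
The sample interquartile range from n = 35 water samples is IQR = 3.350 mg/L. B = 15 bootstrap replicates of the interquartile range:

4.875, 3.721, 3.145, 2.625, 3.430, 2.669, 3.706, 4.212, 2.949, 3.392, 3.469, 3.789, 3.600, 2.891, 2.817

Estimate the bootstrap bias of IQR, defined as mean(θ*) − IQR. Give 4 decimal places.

mean(θ*) = (4.875 + 3.721 + 3.145 + 2.625 + 3.430 + 2.669 + 3.706 + 4.212 + 2.949 + 3.392 + 3.469 + 3.789 + 3.600 + 2.891 + 2.817) / 15 = 3.41933
bias = 3.41933 − 3.350

bias = +0.0693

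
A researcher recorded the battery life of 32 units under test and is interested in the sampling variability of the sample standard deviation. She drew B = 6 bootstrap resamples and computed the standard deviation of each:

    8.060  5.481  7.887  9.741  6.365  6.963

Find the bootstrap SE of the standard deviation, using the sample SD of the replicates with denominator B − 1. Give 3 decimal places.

SE* = 1.490

Bootstrap SE is the standard deviation of the 6 replicate standard deviations.
Mean of replicates: (8.060 + 5.481 + 7.887 + 9.741 + 6.365 + 6.963) / 6 = 44.4970 / 6 = 7.4162
Sum of squared deviations: (+0.6438)² + (−1.9352)² + (+0.4708)² + (+2.3248)² + (−1.0512)² + (−0.4532)² = 11.0962
Variance = 11.0962 / 5 = 2.2192
SE* = √2.2192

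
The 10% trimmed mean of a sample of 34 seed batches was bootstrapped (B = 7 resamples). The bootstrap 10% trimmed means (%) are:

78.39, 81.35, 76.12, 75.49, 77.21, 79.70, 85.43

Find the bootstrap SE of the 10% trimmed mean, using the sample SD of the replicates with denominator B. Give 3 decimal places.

Bootstrap SE is the standard deviation of the 7 replicate 10% trimmed means.
Mean of replicates: (78.39 + 81.35 + 76.12 + 75.49 + 77.21 + 79.70 + 85.43) / 7 = 553.6900 / 7 = 79.0986
Sum of squared deviations: (−0.7086)² + (+2.2514)² + (−2.9786)² + (−3.6086)² + (−1.8886)² + (+0.6014)² + (+6.3314)² = 71.4801
Variance = 71.4801 / 7 = 10.2114
SE* = √10.2114

SE* = 3.196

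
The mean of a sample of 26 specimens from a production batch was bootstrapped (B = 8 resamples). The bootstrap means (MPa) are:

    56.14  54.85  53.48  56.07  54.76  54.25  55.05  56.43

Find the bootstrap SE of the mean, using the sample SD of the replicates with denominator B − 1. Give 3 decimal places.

SE* = 1.022

Bootstrap SE is the standard deviation of the 8 replicate means.
Mean of replicates: (56.14 + 54.85 + 53.48 + 56.07 + 54.76 + 54.25 + 55.05 + 56.43) / 8 = 441.0300 / 8 = 55.1287
Sum of squared deviations: (+1.0113)² + (−0.2787)² + (−1.6487)² + (+0.9413)² + (−0.3687)² + (−0.8787)² + (−0.0787)² + (+1.3013)² = 7.3123
Variance = 7.3123 / 7 = 1.0446
SE* = √1.0446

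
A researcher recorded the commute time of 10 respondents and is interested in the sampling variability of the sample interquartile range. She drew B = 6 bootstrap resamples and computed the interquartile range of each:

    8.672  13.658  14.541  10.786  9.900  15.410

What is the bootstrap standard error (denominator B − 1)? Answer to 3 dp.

Bootstrap SE is the standard deviation of the 6 replicate interquartile ranges.
Mean of replicates: (8.672 + 13.658 + 14.541 + 10.786 + 9.900 + 15.410) / 6 = 72.9670 / 6 = 12.1612
Sum of squared deviations: (−3.4892)² + (+1.4968)² + (+2.3798)² + (−1.3752)² + (−2.2612)² + (+3.2488)² = 37.6373
Variance = 37.6373 / 5 = 7.5275
SE* = √7.5275

SE* = 2.744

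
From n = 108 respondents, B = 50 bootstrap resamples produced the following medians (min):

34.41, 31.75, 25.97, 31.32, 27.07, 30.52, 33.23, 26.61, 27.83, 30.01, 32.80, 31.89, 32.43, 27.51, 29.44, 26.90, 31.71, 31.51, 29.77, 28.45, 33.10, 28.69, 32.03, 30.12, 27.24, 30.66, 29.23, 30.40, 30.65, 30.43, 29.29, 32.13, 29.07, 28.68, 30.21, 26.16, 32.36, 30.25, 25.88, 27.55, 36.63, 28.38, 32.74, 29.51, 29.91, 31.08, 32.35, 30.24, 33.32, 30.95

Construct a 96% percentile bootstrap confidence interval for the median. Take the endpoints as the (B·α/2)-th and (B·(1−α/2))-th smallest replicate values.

(25.88, 34.41)

Sorted replicates: 25.88, 25.97, 26.16, 26.61, 26.90, 27.07, 27.24, 27.51, 27.55, 27.83, 28.38, 28.45, 28.68, 28.69, 29.07, 29.23, 29.29, 29.44, 29.51, 29.77, 29.91, 30.01, 30.12, 30.21, 30.24, 30.25, 30.40, 30.43, 30.52, 30.65, 30.66, 30.95, 31.08, 31.32, 31.51, 31.71, 31.75, 31.89, 32.03, 32.13, 32.35, 32.36, 32.43, 32.74, 32.80, 33.10, 33.23, 33.32, 34.41, 36.63
α = 0.04; lower rank = 50 × 0.020 = 1; upper rank = 50 × 0.980 = 49.
The 1st smallest replicate is 25.88; the 49th is 34.41.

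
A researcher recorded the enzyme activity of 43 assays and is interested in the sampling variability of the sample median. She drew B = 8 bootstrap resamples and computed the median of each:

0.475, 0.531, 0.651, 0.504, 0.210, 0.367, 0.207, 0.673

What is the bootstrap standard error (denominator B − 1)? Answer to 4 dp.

Bootstrap SE is the standard deviation of the 8 replicate medians.
Mean of replicates: (0.475 + 0.531 + 0.651 + 0.504 + 0.210 + 0.367 + 0.207 + 0.673) / 8 = 3.61800 / 8 = 0.45225
Sum of squared deviations: (+0.02275)² + (+0.07875)² + (+0.19875)² + (+0.05175)² + (−0.24225)² + (−0.08525)² + (−0.24525)² + (+0.22075)² = 0.22373
Variance = 0.22373 / 7 = 0.03196
SE* = √0.03196

SE* = 0.1788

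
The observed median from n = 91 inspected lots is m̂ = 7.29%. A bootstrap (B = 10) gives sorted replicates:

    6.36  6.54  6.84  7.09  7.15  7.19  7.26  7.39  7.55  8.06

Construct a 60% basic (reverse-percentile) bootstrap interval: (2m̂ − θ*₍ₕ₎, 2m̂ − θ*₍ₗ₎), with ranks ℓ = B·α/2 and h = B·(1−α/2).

Percentile endpoints at ranks 2 and 8: θ*₍2₎ = 6.54, θ*₍8₎ = 7.39.
Basic interval reflects these around m̂:
  lower = 2 × 7.29 − 7.39 = 7.19
  upper = 2 × 7.29 − 6.54 = 8.04

(7.19, 8.04)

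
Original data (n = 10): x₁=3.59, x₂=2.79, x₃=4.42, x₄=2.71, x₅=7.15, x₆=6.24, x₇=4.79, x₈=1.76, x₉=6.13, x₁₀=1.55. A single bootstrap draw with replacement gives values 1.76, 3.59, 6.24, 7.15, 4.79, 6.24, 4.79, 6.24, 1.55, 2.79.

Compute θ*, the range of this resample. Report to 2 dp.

Range = 7.15 − 1.55 = 5.60

θ* = 5.60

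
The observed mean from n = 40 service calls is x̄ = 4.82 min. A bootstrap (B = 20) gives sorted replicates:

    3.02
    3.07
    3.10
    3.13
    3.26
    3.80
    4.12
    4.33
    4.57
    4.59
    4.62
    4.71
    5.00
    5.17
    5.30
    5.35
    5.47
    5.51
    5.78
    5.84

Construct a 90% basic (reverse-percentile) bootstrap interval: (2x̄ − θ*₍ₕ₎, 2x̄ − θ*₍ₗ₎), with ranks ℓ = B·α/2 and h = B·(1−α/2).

Percentile endpoints at ranks 1 and 19: θ*₍1₎ = 3.02, θ*₍19₎ = 5.78.
Basic interval reflects these around x̄:
  lower = 2 × 4.82 − 5.78 = 3.86
  upper = 2 × 4.82 − 3.02 = 6.62

(3.86, 6.62)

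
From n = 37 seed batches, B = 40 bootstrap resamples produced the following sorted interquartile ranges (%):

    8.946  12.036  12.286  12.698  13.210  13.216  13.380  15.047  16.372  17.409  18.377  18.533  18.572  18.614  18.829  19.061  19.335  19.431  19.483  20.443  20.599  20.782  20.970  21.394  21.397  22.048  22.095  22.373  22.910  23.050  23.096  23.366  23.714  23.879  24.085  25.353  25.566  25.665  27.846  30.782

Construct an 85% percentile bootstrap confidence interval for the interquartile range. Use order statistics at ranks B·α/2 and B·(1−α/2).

α = 0.15; lower rank = 40 × 0.075 = 3; upper rank = 40 × 0.925 = 37.
The 3rd smallest replicate is 12.286; the 37th is 25.566.

(12.286, 25.566)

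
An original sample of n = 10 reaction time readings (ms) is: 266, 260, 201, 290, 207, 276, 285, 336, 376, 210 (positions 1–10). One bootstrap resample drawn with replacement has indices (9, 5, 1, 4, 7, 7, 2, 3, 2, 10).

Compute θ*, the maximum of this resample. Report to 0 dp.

Resample values: 376, 207, 266, 290, 285, 285, 260, 201, 260, 210.
Maximum = 376

θ* = 376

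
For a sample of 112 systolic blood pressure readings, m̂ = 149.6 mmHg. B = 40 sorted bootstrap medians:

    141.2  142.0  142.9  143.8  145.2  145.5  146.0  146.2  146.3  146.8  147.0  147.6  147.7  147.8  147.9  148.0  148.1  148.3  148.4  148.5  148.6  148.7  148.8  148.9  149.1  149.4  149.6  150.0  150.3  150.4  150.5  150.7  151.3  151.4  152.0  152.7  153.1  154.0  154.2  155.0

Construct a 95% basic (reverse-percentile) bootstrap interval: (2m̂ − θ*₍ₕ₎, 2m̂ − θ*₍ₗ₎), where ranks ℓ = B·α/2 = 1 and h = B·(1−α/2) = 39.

Percentile endpoints at ranks 1 and 39: θ*₍1₎ = 141.2, θ*₍39₎ = 154.2.
Basic interval reflects these around m̂:
  lower = 2 × 149.6 − 154.2 = 145.0
  upper = 2 × 149.6 − 141.2 = 158.0

(145.0, 158.0)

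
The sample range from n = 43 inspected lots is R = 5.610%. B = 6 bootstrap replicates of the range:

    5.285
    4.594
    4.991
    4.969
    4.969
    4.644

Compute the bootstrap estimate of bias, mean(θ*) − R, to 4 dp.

mean(θ*) = (5.285 + 4.594 + 4.991 + 4.969 + 4.969 + 4.644) / 6 = 4.90867
bias = 4.90867 − 5.610

bias = −0.7013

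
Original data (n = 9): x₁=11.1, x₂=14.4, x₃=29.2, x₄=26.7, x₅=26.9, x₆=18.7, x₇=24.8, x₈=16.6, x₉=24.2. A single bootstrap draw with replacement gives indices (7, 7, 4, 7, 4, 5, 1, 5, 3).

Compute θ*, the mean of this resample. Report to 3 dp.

θ* = 24.656

Resample values: 24.8, 24.8, 26.7, 24.8, 26.7, 26.9, 11.1, 26.9, 29.2.
Mean = (24.8 + 24.8 + 26.7 + 24.8 + 26.7 + 26.9 + 11.1 + 26.9 + 29.2) / 9 = 221.90 / 9 = 24.656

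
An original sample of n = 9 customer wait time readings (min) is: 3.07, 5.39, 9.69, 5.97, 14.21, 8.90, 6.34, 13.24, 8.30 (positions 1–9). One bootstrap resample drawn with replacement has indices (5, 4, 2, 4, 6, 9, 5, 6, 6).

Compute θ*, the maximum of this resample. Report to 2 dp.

θ* = 14.21

Resample values: 14.21, 5.97, 5.39, 5.97, 8.90, 8.30, 14.21, 8.90, 8.90.
Maximum = 14.21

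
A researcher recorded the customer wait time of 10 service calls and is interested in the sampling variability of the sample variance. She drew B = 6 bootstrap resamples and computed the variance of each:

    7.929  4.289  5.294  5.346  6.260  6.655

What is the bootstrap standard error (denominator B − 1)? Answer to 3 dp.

Bootstrap SE is the standard deviation of the 6 replicate variances.
Mean of replicates: (7.929 + 4.289 + 5.294 + 5.346 + 6.260 + 6.655) / 6 = 35.7730 / 6 = 5.9622
Sum of squared deviations: (+1.9668)² + (−1.6732)² + (−0.6682)² + (−0.6162)² + (+0.2978)² + (+0.6928)² = 8.0628
Variance = 8.0628 / 5 = 1.6126
SE* = √1.6126

SE* = 1.270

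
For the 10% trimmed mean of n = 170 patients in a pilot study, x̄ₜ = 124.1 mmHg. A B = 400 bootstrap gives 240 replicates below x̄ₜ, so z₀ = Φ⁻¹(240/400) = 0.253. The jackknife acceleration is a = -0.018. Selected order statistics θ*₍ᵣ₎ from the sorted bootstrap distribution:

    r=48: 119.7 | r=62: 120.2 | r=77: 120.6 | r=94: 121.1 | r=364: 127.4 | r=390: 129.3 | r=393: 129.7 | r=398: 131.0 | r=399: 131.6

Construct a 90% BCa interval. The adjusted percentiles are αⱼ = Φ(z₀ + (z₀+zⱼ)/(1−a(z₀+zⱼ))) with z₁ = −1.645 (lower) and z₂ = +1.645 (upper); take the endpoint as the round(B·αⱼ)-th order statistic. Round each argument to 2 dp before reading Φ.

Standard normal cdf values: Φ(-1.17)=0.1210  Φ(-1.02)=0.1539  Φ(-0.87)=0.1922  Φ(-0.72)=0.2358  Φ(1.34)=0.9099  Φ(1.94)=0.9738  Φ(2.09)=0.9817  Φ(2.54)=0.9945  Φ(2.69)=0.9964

(119.7, 129.7)

Lower: z₀ + z₁ = 0.253 + (-1.645) = -1.392; 1 − a(z₀+z₁) = 1 − (-0.018)(-1.392) = 0.9749; argument = 0.253 + (-1.392)/0.9749 = -1.1748 → -1.17.
α₁ = Φ(-1.17) = 0.1210; rank = round(400 × 0.1210) = 48; θ*₍48₎ = 119.7.
Upper: z₀ + z₂ = 1.898; 1 − a(z₀+z₂) = 1.0342; argument = 2.0883 → 2.09; α₂ = 0.9817; rank = 393; θ*₍393₎ = 129.7.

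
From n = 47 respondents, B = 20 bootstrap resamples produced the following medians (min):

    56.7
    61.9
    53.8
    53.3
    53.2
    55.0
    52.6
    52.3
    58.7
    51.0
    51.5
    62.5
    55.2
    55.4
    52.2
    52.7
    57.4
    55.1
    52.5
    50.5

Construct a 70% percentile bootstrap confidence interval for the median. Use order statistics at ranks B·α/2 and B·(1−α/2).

(51.5, 57.4)

Sorted replicates: 50.5, 51.0, 51.5, 52.2, 52.3, 52.5, 52.6, 52.7, 53.2, 53.3, 53.8, 55.0, 55.1, 55.2, 55.4, 56.7, 57.4, 58.7, 61.9, 62.5
α = 0.30; lower rank = 20 × 0.150 = 3; upper rank = 20 × 0.850 = 17.
The 3rd smallest replicate is 51.5; the 17th is 57.4.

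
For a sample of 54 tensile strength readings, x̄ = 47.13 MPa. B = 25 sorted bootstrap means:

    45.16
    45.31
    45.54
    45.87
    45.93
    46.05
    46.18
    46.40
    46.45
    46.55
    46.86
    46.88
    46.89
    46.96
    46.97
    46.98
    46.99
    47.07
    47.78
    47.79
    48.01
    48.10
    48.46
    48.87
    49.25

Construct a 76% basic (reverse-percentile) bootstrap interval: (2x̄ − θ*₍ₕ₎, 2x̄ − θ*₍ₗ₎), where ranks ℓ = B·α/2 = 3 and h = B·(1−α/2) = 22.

Percentile endpoints at ranks 3 and 22: θ*₍3₎ = 45.54, θ*₍22₎ = 48.10.
Basic interval reflects these around x̄:
  lower = 2 × 47.13 − 48.10 = 46.16
  upper = 2 × 47.13 − 45.54 = 48.72

(46.16, 48.72)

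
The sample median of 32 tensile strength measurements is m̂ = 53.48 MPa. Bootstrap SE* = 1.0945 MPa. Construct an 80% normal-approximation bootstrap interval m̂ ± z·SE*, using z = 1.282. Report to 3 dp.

Margin = 1.282 × 1.0945 = 1.4031
Interval: 53.48 ± 1.4031

(52.077, 54.883)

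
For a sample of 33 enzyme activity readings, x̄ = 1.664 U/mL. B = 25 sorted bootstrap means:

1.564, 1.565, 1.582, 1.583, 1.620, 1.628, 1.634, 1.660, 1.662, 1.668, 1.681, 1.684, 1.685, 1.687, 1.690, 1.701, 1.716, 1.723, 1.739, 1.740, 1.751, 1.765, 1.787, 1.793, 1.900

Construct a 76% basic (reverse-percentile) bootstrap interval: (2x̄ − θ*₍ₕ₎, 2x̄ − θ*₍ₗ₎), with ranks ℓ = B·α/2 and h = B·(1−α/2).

(1.563, 1.746)

Percentile endpoints at ranks 3 and 22: θ*₍3₎ = 1.582, θ*₍22₎ = 1.765.
Basic interval reflects these around x̄:
  lower = 2 × 1.664 − 1.765 = 1.563
  upper = 2 × 1.664 − 1.582 = 1.746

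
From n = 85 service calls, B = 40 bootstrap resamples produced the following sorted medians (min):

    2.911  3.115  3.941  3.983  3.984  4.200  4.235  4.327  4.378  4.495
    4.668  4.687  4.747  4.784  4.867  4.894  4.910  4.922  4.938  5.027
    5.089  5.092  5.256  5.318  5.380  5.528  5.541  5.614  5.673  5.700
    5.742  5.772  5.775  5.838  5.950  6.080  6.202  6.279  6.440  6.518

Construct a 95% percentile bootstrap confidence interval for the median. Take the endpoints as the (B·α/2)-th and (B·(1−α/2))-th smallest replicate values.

(2.911, 6.440)

α = 0.05; lower rank = 40 × 0.025 = 1; upper rank = 40 × 0.975 = 39.
The 1st smallest replicate is 2.911; the 39th is 6.440.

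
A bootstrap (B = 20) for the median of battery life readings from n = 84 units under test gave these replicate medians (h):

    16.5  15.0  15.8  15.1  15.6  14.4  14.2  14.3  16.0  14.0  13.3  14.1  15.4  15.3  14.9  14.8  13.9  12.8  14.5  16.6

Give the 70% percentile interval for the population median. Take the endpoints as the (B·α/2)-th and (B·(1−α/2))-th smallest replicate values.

(13.9, 15.8)

Sorted replicates: 12.8, 13.3, 13.9, 14.0, 14.1, 14.2, 14.3, 14.4, 14.5, 14.8, 14.9, 15.0, 15.1, 15.3, 15.4, 15.6, 15.8, 16.0, 16.5, 16.6
α = 0.30; lower rank = 20 × 0.150 = 3; upper rank = 20 × 0.850 = 17.
The 3rd smallest replicate is 13.9; the 17th is 15.8.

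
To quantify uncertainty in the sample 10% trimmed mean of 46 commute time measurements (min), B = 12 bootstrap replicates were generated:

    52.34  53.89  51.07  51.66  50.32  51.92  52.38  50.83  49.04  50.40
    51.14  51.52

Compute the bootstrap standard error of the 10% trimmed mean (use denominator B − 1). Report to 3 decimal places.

Bootstrap SE is the standard deviation of the 12 replicate 10% trimmed means.
Mean of replicates: (52.34 + 53.89 + 51.07 + 51.66 + 50.32 + 51.92 + 52.38 + 50.83 + 49.04 + 50.40 + 51.14 + 51.52) / 12 = 616.5100 / 12 = 51.3758
Sum of squared deviations: (+0.9642)² + (+2.5142)² + (−0.3058)² + (+0.2842)² + (−1.0558)² + (+0.5442)² + (+1.0042)² + (−0.5458)² + (−2.3358)² + (−0.9758)² + (−0.2358)² + (+0.1442)² = 16.6269
Variance = 16.6269 / 11 = 1.5115
SE* = √1.5115

SE* = 1.229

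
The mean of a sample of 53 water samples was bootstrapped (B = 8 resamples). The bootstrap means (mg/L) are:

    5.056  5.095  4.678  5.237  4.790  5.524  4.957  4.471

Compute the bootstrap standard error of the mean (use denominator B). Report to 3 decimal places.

Bootstrap SE is the standard deviation of the 8 replicate means.
Mean of replicates: (5.056 + 5.095 + 4.678 + 5.237 + 4.790 + 5.524 + 4.957 + 4.471) / 8 = 39.8080 / 8 = 4.9760
Sum of squared deviations: (+0.0800)² + (+0.1190)² + (−0.2980)² + (+0.2610)² + (−0.1860)² + (+0.5480)² + (−0.0190)² + (−0.5050)² = 0.7678
Variance = 0.7678 / 8 = 0.0960
SE* = √0.0960

SE* = 0.310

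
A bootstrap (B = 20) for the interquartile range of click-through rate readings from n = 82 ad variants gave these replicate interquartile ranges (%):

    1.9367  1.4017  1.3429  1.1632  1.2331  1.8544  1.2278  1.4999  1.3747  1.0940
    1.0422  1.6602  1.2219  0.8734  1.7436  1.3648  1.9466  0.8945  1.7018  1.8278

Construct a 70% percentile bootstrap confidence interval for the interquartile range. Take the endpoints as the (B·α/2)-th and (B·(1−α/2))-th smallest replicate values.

(1.0422, 1.8278)

Sorted replicates: 0.8734, 0.8945, 1.0422, 1.0940, 1.1632, 1.2219, 1.2278, 1.2331, 1.3429, 1.3648, 1.3747, 1.4017, 1.4999, 1.6602, 1.7018, 1.7436, 1.8278, 1.8544, 1.9367, 1.9466
α = 0.30; lower rank = 20 × 0.150 = 3; upper rank = 20 × 0.850 = 17.
The 3rd smallest replicate is 1.0422; the 17th is 1.8278.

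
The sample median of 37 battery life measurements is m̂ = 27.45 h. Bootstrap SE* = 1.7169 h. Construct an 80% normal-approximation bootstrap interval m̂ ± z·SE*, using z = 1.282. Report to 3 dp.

Margin = 1.282 × 1.7169 = 2.2011
Interval: 27.45 ± 2.2011

(25.249, 29.651)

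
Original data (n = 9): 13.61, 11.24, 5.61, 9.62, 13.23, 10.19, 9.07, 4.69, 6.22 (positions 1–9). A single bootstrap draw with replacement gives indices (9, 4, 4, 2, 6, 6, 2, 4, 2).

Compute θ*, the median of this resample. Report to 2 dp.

θ* = 10.19

Resample values: 6.22, 9.62, 9.62, 11.24, 10.19, 10.19, 11.24, 9.62, 11.24.
Sorted: 6.22, 9.62, 9.62, 9.62, 10.19, 10.19, 11.24, 11.24, 11.24
Median = middle value = 10.19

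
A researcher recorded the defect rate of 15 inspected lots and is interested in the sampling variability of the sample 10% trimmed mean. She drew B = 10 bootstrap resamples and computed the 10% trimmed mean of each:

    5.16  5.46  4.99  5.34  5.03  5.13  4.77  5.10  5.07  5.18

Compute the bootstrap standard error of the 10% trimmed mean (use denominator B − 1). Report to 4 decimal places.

Bootstrap SE is the standard deviation of the 10 replicate 10% trimmed means.
Mean of replicates: (5.16 + 5.46 + 4.99 + 5.34 + 5.03 + 5.13 + 4.77 + 5.10 + 5.07 + 5.18) / 10 = 51.23000 / 10 = 5.12300
Sum of squared deviations: (+0.03700)² + (+0.33700)² + (−0.13300)² + (+0.21700)² + (−0.09300)² + (+0.00700)² + (−0.35300)² + (−0.02300)² + (−0.05300)² + (+0.05700)² = 0.31961
Variance = 0.31961 / 9 = 0.03551
SE* = √0.03551

SE* = 0.1884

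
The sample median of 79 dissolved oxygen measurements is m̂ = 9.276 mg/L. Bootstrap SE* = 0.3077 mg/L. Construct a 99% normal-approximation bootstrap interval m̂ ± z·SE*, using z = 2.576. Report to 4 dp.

(8.4834, 10.0686)

Margin = 2.576 × 0.3077 = 0.79264
Interval: 9.276 ± 0.79264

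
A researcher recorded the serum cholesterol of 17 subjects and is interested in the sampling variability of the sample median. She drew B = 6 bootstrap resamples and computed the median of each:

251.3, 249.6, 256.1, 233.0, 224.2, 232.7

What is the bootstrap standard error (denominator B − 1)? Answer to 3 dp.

Bootstrap SE is the standard deviation of the 6 replicate medians.
Mean of replicates: (251.3 + 249.6 + 256.1 + 233.0 + 224.2 + 232.7) / 6 = 1446.9000 / 6 = 241.1500
Sum of squared deviations: (+10.1500)² + (+8.4500)² + (+14.9500)² + (−8.1500)² + (−16.9500)² + (−8.4500)² = 823.0550
Variance = 823.0550 / 5 = 164.6110
SE* = √164.6110

SE* = 12.830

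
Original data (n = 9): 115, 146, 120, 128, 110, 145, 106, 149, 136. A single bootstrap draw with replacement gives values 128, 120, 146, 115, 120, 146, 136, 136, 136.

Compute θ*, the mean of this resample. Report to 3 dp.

θ* = 131.444

Mean = (128 + 120 + 146 + 115 + 120 + 146 + 136 + 136 + 136) / 9 = 1183.0 / 9 = 131.444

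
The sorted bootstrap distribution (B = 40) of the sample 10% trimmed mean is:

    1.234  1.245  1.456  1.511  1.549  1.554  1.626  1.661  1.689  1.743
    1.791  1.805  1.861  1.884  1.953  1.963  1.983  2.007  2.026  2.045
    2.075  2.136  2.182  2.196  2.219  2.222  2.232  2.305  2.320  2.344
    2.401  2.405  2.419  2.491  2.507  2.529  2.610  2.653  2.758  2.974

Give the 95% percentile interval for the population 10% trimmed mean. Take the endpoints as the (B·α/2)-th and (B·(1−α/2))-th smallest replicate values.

(1.234, 2.758)

α = 0.05; lower rank = 40 × 0.025 = 1; upper rank = 40 × 0.975 = 39.
The 1st smallest replicate is 1.234; the 39th is 2.758.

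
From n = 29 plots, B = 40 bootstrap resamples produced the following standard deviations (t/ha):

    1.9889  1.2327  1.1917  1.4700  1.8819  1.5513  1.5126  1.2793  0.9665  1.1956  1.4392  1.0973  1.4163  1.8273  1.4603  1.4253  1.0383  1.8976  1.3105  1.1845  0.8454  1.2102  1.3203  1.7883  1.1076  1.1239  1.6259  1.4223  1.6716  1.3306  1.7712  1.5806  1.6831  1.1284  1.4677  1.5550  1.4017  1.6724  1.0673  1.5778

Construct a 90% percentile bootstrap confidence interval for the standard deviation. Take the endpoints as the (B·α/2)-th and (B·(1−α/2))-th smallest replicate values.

(0.9665, 1.8819)

Sorted replicates: 0.8454, 0.9665, 1.0383, 1.0673, 1.0973, 1.1076, 1.1239, 1.1284, 1.1845, 1.1917, 1.1956, 1.2102, 1.2327, 1.2793, 1.3105, 1.3203, 1.3306, 1.4017, 1.4163, 1.4223, 1.4253, 1.4392, 1.4603, 1.4677, 1.4700, 1.5126, 1.5513, 1.5550, 1.5778, 1.5806, 1.6259, 1.6716, 1.6724, 1.6831, 1.7712, 1.7883, 1.8273, 1.8819, 1.8976, 1.9889
α = 0.10; lower rank = 40 × 0.050 = 2; upper rank = 40 × 0.950 = 38.
The 2nd smallest replicate is 0.9665; the 38th is 1.8819.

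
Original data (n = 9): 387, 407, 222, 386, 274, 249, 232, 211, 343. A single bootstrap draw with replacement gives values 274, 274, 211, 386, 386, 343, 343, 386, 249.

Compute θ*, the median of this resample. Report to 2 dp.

Sorted: 211, 249, 274, 274, 343, 343, 386, 386, 386
Median = middle value = 343.00

θ* = 343.00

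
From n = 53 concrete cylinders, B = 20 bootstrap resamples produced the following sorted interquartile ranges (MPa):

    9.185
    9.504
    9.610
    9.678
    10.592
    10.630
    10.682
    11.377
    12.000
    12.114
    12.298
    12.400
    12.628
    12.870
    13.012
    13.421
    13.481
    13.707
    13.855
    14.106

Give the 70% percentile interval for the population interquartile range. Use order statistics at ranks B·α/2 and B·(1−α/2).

(9.610, 13.481)

α = 0.30; lower rank = 20 × 0.150 = 3; upper rank = 20 × 0.850 = 17.
The 3rd smallest replicate is 9.610; the 17th is 13.481.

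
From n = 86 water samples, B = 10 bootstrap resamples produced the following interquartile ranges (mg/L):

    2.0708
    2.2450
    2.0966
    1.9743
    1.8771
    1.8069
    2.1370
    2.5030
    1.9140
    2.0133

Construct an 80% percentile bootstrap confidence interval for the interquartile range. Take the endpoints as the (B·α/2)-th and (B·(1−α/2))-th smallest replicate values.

(1.8069, 2.2450)

Sorted replicates: 1.8069, 1.8771, 1.9140, 1.9743, 2.0133, 2.0708, 2.0966, 2.1370, 2.2450, 2.5030
α = 0.20; lower rank = 10 × 0.100 = 1; upper rank = 10 × 0.900 = 9.
The 1st smallest replicate is 1.8069; the 9th is 2.2450.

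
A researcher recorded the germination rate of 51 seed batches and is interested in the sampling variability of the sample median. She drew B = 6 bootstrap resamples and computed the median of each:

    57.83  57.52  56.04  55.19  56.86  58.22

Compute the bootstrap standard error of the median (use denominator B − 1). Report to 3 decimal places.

Bootstrap SE is the standard deviation of the 6 replicate medians.
Mean of replicates: (57.83 + 57.52 + 56.04 + 55.19 + 56.86 + 58.22) / 6 = 341.6600 / 6 = 56.9433
Sum of squared deviations: (+0.8867)² + (+0.5767)² + (−0.9033)² + (−1.7533)² + (−0.0833)² + (+1.2767)² = 6.6457
Variance = 6.6457 / 5 = 1.3291
SE* = √1.3291

SE* = 1.153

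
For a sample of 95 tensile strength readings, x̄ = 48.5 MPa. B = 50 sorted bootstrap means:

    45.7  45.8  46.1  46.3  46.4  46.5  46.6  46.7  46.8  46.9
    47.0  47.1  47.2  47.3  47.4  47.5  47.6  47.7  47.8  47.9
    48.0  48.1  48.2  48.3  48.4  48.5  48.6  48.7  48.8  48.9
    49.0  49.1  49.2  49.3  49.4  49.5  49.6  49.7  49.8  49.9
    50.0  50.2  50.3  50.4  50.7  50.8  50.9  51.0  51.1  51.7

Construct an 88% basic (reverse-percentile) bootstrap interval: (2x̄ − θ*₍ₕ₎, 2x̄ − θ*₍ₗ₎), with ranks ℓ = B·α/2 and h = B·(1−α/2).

(46.1, 50.9)

Percentile endpoints at ranks 3 and 47: θ*₍3₎ = 46.1, θ*₍47₎ = 50.9.
Basic interval reflects these around x̄:
  lower = 2 × 48.5 − 50.9 = 46.1
  upper = 2 × 48.5 − 46.1 = 50.9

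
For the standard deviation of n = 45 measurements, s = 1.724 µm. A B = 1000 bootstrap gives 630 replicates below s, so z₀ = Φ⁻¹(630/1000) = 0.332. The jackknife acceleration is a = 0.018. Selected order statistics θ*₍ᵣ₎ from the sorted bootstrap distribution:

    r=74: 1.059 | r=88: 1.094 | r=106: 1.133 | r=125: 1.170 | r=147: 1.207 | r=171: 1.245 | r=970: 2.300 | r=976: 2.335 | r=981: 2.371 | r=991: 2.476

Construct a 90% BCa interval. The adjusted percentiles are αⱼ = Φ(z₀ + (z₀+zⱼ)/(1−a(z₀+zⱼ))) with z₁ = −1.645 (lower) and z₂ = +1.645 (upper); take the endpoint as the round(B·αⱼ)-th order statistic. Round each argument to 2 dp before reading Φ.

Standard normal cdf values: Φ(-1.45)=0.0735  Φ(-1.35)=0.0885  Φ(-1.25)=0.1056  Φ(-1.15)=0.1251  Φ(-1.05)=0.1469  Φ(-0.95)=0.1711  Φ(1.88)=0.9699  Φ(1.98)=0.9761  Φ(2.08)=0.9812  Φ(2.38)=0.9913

(1.245, 2.476)

Lower: z₀ + z₁ = 0.332 + (-1.645) = -1.313; 1 − a(z₀+z₁) = 1 − (0.018)(-1.313) = 1.0236; argument = 0.332 + (-1.313)/1.0236 = -0.9507 → -0.95.
α₁ = Φ(-0.95) = 0.1711; rank = round(1000 × 0.1711) = 171; θ*₍171₎ = 1.245.
Upper: z₀ + z₂ = 1.977; 1 − a(z₀+z₂) = 0.9644; argument = 2.3819 → 2.38; α₂ = 0.9913; rank = 991; θ*₍991₎ = 2.476.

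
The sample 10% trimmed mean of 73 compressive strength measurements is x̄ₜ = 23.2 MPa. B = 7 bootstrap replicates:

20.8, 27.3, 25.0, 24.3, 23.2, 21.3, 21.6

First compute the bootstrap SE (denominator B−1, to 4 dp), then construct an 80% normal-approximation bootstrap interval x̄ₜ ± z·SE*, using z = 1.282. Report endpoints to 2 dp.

Mean of replicates = 23.3571; sum of squared deviations = 33.0171; SE* = √(33.0171/6) = 2.3458
Margin = 1.282 × 2.3458 = 3.007
Interval: 23.2 ± 3.007

(20.19, 26.21)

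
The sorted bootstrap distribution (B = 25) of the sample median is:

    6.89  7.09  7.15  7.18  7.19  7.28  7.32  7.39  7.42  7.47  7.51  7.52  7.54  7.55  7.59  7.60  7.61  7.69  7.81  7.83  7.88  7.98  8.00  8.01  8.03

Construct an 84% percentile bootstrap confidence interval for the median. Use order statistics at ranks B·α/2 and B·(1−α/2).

α = 0.16; lower rank = 25 × 0.080 = 2; upper rank = 25 × 0.920 = 23.
The 2nd smallest replicate is 7.09; the 23rd is 8.00.

(7.09, 8.00)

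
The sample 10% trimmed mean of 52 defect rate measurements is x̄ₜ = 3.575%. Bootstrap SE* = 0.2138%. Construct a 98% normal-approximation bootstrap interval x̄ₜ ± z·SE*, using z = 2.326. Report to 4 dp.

Margin = 2.326 × 0.2138 = 0.49730
Interval: 3.575 ± 0.49730

(3.0777, 4.0723)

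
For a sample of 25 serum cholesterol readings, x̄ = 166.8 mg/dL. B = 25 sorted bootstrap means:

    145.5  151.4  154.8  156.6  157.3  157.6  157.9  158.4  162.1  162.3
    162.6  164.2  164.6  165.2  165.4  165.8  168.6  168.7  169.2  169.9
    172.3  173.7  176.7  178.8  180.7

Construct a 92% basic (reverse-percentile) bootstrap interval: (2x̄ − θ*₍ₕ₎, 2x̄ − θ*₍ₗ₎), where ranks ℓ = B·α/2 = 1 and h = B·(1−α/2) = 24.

(154.8, 188.1)

Percentile endpoints at ranks 1 and 24: θ*₍1₎ = 145.5, θ*₍24₎ = 178.8.
Basic interval reflects these around x̄:
  lower = 2 × 166.8 − 178.8 = 154.8
  upper = 2 × 166.8 − 145.5 = 188.1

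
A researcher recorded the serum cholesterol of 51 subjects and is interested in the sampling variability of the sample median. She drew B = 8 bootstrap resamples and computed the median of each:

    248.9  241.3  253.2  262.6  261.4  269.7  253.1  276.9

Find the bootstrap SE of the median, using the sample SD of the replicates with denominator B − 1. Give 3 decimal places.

Bootstrap SE is the standard deviation of the 8 replicate medians.
Mean of replicates: (248.9 + 241.3 + 253.2 + 262.6 + 261.4 + 269.7 + 253.1 + 276.9) / 8 = 2067.1000 / 8 = 258.3875
Sum of squared deviations: (−9.4875)² + (−17.0875)² + (−5.1875)² + (+4.2125)² + (+3.0125)² + (+11.3125)² + (−5.2875)² + (+18.5125)² = 934.3687
Variance = 934.3687 / 7 = 133.4812
SE* = √133.4812

SE* = 11.553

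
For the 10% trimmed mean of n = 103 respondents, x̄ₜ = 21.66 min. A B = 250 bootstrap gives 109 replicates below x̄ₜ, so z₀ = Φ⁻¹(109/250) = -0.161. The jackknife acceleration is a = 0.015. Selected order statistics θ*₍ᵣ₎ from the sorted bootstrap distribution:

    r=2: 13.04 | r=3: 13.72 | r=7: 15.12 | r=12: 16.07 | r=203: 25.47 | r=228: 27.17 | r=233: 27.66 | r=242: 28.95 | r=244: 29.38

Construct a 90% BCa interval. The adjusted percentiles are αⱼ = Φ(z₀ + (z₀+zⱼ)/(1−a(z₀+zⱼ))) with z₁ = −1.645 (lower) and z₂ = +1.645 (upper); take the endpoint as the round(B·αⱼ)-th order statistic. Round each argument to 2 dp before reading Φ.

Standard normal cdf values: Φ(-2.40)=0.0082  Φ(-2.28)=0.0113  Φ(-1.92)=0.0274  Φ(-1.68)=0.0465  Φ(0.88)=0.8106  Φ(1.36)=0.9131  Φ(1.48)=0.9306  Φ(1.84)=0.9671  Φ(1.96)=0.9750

Lower: z₀ + z₁ = -0.161 + (-1.645) = -1.806; 1 − a(z₀+z₁) = 1 − (0.015)(-1.806) = 1.0271; argument = -0.161 + (-1.806)/1.0271 = -1.9194 → -1.92.
α₁ = Φ(-1.92) = 0.0274; rank = round(250 × 0.0274) = 7; θ*₍7₎ = 15.12.
Upper: z₀ + z₂ = 1.484; 1 − a(z₀+z₂) = 0.9777; argument = 1.3568 → 1.36; α₂ = 0.9131; rank = 228; θ*₍228₎ = 27.17.

(15.12, 27.17)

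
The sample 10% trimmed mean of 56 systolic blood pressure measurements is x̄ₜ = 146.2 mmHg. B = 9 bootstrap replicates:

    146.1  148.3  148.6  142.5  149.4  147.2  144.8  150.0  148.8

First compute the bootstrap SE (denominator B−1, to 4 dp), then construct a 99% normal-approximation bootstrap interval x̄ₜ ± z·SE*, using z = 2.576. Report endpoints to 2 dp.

Mean of replicates = 147.3000; sum of squared deviations = 47.3800; SE* = √(47.3800/8) = 2.4336
Margin = 2.576 × 2.4336 = 6.269
Interval: 146.2 ± 6.269

(139.93, 152.47)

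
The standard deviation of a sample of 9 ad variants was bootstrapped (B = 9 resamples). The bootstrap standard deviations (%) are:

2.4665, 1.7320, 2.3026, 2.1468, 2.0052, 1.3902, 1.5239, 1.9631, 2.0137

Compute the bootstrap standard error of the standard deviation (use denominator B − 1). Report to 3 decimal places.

Bootstrap SE is the standard deviation of the 9 replicate standard deviations.
Mean of replicates: (2.4665 + 1.7320 + 2.3026 + 2.1468 + 2.0052 + 1.3902 + 1.5239 + 1.9631 + 2.0137) / 9 = 17.54400 / 9 = 1.94933
Sum of squared deviations: (+0.51717)² + (−0.21733)² + (+0.35327)² + (+0.19747)² + (+0.05587)² + (−0.55913)² + (−0.42543)² + (+0.01377)² + (+0.06437)² = 0.97956
Variance = 0.97956 / 8 = 0.12245
SE* = √0.12245

SE* = 0.350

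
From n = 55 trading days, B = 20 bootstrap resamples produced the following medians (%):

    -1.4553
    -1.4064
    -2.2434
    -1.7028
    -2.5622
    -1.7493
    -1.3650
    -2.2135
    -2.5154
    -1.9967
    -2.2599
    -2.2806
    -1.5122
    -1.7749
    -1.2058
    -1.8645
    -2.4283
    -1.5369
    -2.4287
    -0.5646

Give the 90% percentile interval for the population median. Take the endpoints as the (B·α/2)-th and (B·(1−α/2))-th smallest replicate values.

(-2.5622, -1.2058)

Sorted replicates: -2.5622, -2.5154, -2.4287, -2.4283, -2.2806, -2.2599, -2.2434, -2.2135, -1.9967, -1.8645, -1.7749, -1.7493, -1.7028, -1.5369, -1.5122, -1.4553, -1.4064, -1.3650, -1.2058, -0.5646
α = 0.10; lower rank = 20 × 0.050 = 1; upper rank = 20 × 0.950 = 19.
The 1st smallest replicate is -2.5622; the 19th is -1.2058.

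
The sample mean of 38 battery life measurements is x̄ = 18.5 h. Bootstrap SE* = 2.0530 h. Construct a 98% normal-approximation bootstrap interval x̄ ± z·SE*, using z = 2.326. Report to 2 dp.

Margin = 2.326 × 2.0530 = 4.775
Interval: 18.5 ± 4.775

(13.72, 23.28)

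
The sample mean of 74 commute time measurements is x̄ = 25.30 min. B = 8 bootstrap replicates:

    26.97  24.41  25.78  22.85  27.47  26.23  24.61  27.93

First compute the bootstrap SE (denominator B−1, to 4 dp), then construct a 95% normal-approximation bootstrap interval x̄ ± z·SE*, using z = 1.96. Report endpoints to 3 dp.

Mean of replicates = 25.7812; sum of squared deviations = 20.9279; SE* = √(20.9279/7) = 1.7291
Margin = 1.96 × 1.7291 = 3.3890
Interval: 25.30 ± 3.3890

(21.911, 28.689)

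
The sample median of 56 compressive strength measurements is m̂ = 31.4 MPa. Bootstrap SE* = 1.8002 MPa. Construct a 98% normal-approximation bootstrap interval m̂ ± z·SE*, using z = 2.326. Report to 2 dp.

Margin = 2.326 × 1.8002 = 4.187
Interval: 31.4 ± 4.187

(27.21, 35.59)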